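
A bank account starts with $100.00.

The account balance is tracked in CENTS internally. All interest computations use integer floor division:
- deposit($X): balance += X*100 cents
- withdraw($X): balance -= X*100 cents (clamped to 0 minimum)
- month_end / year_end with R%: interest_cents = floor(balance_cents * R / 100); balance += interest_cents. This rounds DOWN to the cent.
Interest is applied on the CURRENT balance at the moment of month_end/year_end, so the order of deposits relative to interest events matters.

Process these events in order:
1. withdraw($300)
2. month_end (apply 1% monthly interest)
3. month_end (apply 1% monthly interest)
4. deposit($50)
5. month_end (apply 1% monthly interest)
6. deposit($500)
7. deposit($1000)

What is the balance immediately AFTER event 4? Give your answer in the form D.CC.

Answer: 50.00

Derivation:
After 1 (withdraw($300)): balance=$0.00 total_interest=$0.00
After 2 (month_end (apply 1% monthly interest)): balance=$0.00 total_interest=$0.00
After 3 (month_end (apply 1% monthly interest)): balance=$0.00 total_interest=$0.00
After 4 (deposit($50)): balance=$50.00 total_interest=$0.00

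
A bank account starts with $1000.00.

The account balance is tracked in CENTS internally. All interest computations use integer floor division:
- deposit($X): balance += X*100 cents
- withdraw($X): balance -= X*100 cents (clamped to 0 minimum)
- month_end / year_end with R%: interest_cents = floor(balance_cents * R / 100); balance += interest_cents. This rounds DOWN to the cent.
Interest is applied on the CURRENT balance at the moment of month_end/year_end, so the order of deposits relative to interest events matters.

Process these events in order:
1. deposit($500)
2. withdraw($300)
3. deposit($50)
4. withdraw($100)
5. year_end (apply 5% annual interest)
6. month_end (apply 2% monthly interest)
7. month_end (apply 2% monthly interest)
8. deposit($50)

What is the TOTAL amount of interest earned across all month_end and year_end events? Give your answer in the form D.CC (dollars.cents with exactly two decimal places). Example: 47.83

Answer: 106.28

Derivation:
After 1 (deposit($500)): balance=$1500.00 total_interest=$0.00
After 2 (withdraw($300)): balance=$1200.00 total_interest=$0.00
After 3 (deposit($50)): balance=$1250.00 total_interest=$0.00
After 4 (withdraw($100)): balance=$1150.00 total_interest=$0.00
After 5 (year_end (apply 5% annual interest)): balance=$1207.50 total_interest=$57.50
After 6 (month_end (apply 2% monthly interest)): balance=$1231.65 total_interest=$81.65
After 7 (month_end (apply 2% monthly interest)): balance=$1256.28 total_interest=$106.28
After 8 (deposit($50)): balance=$1306.28 total_interest=$106.28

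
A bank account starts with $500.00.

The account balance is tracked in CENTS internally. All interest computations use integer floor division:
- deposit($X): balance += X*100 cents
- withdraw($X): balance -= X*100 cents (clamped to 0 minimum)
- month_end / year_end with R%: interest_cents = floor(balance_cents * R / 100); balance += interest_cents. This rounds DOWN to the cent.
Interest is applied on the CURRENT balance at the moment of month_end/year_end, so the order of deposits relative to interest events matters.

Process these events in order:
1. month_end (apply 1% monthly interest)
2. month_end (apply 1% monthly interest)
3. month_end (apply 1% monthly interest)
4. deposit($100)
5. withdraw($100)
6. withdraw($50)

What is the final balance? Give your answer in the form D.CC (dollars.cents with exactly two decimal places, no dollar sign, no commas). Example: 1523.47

Answer: 465.15

Derivation:
After 1 (month_end (apply 1% monthly interest)): balance=$505.00 total_interest=$5.00
After 2 (month_end (apply 1% monthly interest)): balance=$510.05 total_interest=$10.05
After 3 (month_end (apply 1% monthly interest)): balance=$515.15 total_interest=$15.15
After 4 (deposit($100)): balance=$615.15 total_interest=$15.15
After 5 (withdraw($100)): balance=$515.15 total_interest=$15.15
After 6 (withdraw($50)): balance=$465.15 total_interest=$15.15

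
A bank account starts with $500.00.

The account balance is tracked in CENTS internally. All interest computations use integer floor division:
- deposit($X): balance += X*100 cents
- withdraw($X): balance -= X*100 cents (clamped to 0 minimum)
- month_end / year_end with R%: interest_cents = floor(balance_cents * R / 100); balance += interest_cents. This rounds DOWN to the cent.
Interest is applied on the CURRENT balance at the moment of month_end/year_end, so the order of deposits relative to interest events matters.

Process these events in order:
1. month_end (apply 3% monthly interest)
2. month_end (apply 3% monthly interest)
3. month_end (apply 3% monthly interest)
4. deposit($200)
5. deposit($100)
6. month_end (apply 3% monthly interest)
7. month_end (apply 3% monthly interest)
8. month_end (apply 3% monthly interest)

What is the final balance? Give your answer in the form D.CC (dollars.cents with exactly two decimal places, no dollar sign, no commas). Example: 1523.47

After 1 (month_end (apply 3% monthly interest)): balance=$515.00 total_interest=$15.00
After 2 (month_end (apply 3% monthly interest)): balance=$530.45 total_interest=$30.45
After 3 (month_end (apply 3% monthly interest)): balance=$546.36 total_interest=$46.36
After 4 (deposit($200)): balance=$746.36 total_interest=$46.36
After 5 (deposit($100)): balance=$846.36 total_interest=$46.36
After 6 (month_end (apply 3% monthly interest)): balance=$871.75 total_interest=$71.75
After 7 (month_end (apply 3% monthly interest)): balance=$897.90 total_interest=$97.90
After 8 (month_end (apply 3% monthly interest)): balance=$924.83 total_interest=$124.83

Answer: 924.83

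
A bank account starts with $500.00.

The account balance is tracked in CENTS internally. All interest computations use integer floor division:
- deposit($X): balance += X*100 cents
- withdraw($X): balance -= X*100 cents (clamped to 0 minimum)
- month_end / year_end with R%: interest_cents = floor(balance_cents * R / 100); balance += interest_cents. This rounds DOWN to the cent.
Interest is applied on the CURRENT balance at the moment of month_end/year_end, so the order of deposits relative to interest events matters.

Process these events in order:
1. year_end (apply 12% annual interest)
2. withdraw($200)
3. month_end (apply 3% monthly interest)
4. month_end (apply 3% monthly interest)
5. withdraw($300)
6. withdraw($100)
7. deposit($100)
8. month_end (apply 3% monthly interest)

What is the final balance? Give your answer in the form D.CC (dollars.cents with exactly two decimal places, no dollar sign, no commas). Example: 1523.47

After 1 (year_end (apply 12% annual interest)): balance=$560.00 total_interest=$60.00
After 2 (withdraw($200)): balance=$360.00 total_interest=$60.00
After 3 (month_end (apply 3% monthly interest)): balance=$370.80 total_interest=$70.80
After 4 (month_end (apply 3% monthly interest)): balance=$381.92 total_interest=$81.92
After 5 (withdraw($300)): balance=$81.92 total_interest=$81.92
After 6 (withdraw($100)): balance=$0.00 total_interest=$81.92
After 7 (deposit($100)): balance=$100.00 total_interest=$81.92
After 8 (month_end (apply 3% monthly interest)): balance=$103.00 total_interest=$84.92

Answer: 103.00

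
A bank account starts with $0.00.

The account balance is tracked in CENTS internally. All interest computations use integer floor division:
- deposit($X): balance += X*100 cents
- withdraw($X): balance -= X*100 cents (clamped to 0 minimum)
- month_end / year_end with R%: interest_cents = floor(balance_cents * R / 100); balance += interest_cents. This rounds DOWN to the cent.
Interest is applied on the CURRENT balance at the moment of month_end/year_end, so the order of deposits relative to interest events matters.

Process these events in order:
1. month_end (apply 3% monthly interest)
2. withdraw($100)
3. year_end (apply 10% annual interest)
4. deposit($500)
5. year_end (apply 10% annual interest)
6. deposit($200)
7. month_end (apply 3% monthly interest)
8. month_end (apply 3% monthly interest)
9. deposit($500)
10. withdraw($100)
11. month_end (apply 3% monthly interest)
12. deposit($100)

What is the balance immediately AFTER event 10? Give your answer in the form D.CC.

Answer: 1195.67

Derivation:
After 1 (month_end (apply 3% monthly interest)): balance=$0.00 total_interest=$0.00
After 2 (withdraw($100)): balance=$0.00 total_interest=$0.00
After 3 (year_end (apply 10% annual interest)): balance=$0.00 total_interest=$0.00
After 4 (deposit($500)): balance=$500.00 total_interest=$0.00
After 5 (year_end (apply 10% annual interest)): balance=$550.00 total_interest=$50.00
After 6 (deposit($200)): balance=$750.00 total_interest=$50.00
After 7 (month_end (apply 3% monthly interest)): balance=$772.50 total_interest=$72.50
After 8 (month_end (apply 3% monthly interest)): balance=$795.67 total_interest=$95.67
After 9 (deposit($500)): balance=$1295.67 total_interest=$95.67
After 10 (withdraw($100)): balance=$1195.67 total_interest=$95.67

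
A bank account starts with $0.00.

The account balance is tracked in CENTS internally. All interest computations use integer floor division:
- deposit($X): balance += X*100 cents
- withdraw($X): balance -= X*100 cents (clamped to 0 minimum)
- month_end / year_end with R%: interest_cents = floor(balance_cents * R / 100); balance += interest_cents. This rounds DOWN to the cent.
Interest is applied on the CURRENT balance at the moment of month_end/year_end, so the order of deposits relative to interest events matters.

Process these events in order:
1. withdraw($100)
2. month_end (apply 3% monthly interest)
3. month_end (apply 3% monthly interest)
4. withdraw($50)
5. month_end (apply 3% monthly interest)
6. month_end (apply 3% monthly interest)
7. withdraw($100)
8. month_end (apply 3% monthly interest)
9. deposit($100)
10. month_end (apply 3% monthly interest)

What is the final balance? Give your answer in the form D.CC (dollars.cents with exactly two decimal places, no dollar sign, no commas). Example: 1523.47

Answer: 103.00

Derivation:
After 1 (withdraw($100)): balance=$0.00 total_interest=$0.00
After 2 (month_end (apply 3% monthly interest)): balance=$0.00 total_interest=$0.00
After 3 (month_end (apply 3% monthly interest)): balance=$0.00 total_interest=$0.00
After 4 (withdraw($50)): balance=$0.00 total_interest=$0.00
After 5 (month_end (apply 3% monthly interest)): balance=$0.00 total_interest=$0.00
After 6 (month_end (apply 3% monthly interest)): balance=$0.00 total_interest=$0.00
After 7 (withdraw($100)): balance=$0.00 total_interest=$0.00
After 8 (month_end (apply 3% monthly interest)): balance=$0.00 total_interest=$0.00
After 9 (deposit($100)): balance=$100.00 total_interest=$0.00
After 10 (month_end (apply 3% monthly interest)): balance=$103.00 total_interest=$3.00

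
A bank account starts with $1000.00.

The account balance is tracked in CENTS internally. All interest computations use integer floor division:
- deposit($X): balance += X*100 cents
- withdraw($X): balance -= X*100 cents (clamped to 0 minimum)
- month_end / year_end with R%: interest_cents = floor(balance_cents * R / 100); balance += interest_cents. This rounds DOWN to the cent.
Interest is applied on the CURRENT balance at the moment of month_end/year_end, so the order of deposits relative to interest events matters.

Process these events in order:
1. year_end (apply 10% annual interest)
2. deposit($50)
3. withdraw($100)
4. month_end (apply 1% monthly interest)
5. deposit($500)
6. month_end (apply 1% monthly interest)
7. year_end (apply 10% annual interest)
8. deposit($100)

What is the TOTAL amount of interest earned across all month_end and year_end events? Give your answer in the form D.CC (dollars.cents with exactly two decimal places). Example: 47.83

Answer: 283.71

Derivation:
After 1 (year_end (apply 10% annual interest)): balance=$1100.00 total_interest=$100.00
After 2 (deposit($50)): balance=$1150.00 total_interest=$100.00
After 3 (withdraw($100)): balance=$1050.00 total_interest=$100.00
After 4 (month_end (apply 1% monthly interest)): balance=$1060.50 total_interest=$110.50
After 5 (deposit($500)): balance=$1560.50 total_interest=$110.50
After 6 (month_end (apply 1% monthly interest)): balance=$1576.10 total_interest=$126.10
After 7 (year_end (apply 10% annual interest)): balance=$1733.71 total_interest=$283.71
After 8 (deposit($100)): balance=$1833.71 total_interest=$283.71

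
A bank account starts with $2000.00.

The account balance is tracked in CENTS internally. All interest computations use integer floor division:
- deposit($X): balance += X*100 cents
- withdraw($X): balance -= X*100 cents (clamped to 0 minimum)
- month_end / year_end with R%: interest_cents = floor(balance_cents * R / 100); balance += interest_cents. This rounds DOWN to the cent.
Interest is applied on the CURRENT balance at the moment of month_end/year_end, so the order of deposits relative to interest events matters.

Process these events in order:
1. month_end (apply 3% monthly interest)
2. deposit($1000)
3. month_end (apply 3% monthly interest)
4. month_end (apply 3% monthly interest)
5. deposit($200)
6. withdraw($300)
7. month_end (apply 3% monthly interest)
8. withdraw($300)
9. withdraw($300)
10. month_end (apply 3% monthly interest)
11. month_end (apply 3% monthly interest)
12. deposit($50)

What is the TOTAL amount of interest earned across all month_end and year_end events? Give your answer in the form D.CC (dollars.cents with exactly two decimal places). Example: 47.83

After 1 (month_end (apply 3% monthly interest)): balance=$2060.00 total_interest=$60.00
After 2 (deposit($1000)): balance=$3060.00 total_interest=$60.00
After 3 (month_end (apply 3% monthly interest)): balance=$3151.80 total_interest=$151.80
After 4 (month_end (apply 3% monthly interest)): balance=$3246.35 total_interest=$246.35
After 5 (deposit($200)): balance=$3446.35 total_interest=$246.35
After 6 (withdraw($300)): balance=$3146.35 total_interest=$246.35
After 7 (month_end (apply 3% monthly interest)): balance=$3240.74 total_interest=$340.74
After 8 (withdraw($300)): balance=$2940.74 total_interest=$340.74
After 9 (withdraw($300)): balance=$2640.74 total_interest=$340.74
After 10 (month_end (apply 3% monthly interest)): balance=$2719.96 total_interest=$419.96
After 11 (month_end (apply 3% monthly interest)): balance=$2801.55 total_interest=$501.55
After 12 (deposit($50)): balance=$2851.55 total_interest=$501.55

Answer: 501.55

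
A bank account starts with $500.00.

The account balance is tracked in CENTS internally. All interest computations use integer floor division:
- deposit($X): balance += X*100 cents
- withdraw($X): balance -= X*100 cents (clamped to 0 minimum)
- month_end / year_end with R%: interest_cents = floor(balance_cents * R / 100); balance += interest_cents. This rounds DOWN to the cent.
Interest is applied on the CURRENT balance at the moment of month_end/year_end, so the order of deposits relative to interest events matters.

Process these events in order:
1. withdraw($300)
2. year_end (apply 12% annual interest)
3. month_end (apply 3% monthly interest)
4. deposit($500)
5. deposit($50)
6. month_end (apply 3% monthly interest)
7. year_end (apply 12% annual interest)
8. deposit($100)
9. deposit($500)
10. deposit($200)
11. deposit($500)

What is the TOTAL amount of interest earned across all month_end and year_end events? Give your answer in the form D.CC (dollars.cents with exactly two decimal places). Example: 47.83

After 1 (withdraw($300)): balance=$200.00 total_interest=$0.00
After 2 (year_end (apply 12% annual interest)): balance=$224.00 total_interest=$24.00
After 3 (month_end (apply 3% monthly interest)): balance=$230.72 total_interest=$30.72
After 4 (deposit($500)): balance=$730.72 total_interest=$30.72
After 5 (deposit($50)): balance=$780.72 total_interest=$30.72
After 6 (month_end (apply 3% monthly interest)): balance=$804.14 total_interest=$54.14
After 7 (year_end (apply 12% annual interest)): balance=$900.63 total_interest=$150.63
After 8 (deposit($100)): balance=$1000.63 total_interest=$150.63
After 9 (deposit($500)): balance=$1500.63 total_interest=$150.63
After 10 (deposit($200)): balance=$1700.63 total_interest=$150.63
After 11 (deposit($500)): balance=$2200.63 total_interest=$150.63

Answer: 150.63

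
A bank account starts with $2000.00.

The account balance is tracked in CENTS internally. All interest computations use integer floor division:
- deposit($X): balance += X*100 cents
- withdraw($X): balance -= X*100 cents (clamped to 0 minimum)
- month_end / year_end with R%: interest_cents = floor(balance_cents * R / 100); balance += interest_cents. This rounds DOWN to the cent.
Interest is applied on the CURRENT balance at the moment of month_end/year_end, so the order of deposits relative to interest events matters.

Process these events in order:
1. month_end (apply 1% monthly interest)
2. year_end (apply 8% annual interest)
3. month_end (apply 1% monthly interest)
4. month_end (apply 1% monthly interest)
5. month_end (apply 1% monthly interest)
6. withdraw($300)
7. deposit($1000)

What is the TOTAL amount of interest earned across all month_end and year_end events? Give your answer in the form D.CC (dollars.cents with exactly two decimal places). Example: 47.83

Answer: 247.69

Derivation:
After 1 (month_end (apply 1% monthly interest)): balance=$2020.00 total_interest=$20.00
After 2 (year_end (apply 8% annual interest)): balance=$2181.60 total_interest=$181.60
After 3 (month_end (apply 1% monthly interest)): balance=$2203.41 total_interest=$203.41
After 4 (month_end (apply 1% monthly interest)): balance=$2225.44 total_interest=$225.44
After 5 (month_end (apply 1% monthly interest)): balance=$2247.69 total_interest=$247.69
After 6 (withdraw($300)): balance=$1947.69 total_interest=$247.69
After 7 (deposit($1000)): balance=$2947.69 total_interest=$247.69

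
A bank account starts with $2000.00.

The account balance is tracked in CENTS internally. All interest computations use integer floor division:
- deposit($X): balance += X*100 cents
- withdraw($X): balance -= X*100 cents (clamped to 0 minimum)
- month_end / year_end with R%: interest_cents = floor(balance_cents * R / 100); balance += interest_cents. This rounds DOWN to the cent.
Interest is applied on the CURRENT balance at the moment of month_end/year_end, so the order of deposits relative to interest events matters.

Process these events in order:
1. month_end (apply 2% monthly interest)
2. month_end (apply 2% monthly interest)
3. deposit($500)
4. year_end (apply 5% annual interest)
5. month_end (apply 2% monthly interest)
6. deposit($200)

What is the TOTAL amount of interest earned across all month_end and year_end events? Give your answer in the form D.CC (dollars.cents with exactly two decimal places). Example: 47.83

After 1 (month_end (apply 2% monthly interest)): balance=$2040.00 total_interest=$40.00
After 2 (month_end (apply 2% monthly interest)): balance=$2080.80 total_interest=$80.80
After 3 (deposit($500)): balance=$2580.80 total_interest=$80.80
After 4 (year_end (apply 5% annual interest)): balance=$2709.84 total_interest=$209.84
After 5 (month_end (apply 2% monthly interest)): balance=$2764.03 total_interest=$264.03
After 6 (deposit($200)): balance=$2964.03 total_interest=$264.03

Answer: 264.03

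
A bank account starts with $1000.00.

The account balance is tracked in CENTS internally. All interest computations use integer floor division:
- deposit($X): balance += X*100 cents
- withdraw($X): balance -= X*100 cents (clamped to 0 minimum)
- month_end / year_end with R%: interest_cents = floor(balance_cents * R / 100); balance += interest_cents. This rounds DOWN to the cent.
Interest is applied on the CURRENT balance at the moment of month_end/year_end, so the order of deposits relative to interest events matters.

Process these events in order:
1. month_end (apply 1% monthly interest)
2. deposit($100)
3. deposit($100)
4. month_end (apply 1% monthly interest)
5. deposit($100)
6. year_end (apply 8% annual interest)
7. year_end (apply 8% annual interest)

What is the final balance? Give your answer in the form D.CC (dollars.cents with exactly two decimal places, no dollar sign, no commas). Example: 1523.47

Answer: 1542.08

Derivation:
After 1 (month_end (apply 1% monthly interest)): balance=$1010.00 total_interest=$10.00
After 2 (deposit($100)): balance=$1110.00 total_interest=$10.00
After 3 (deposit($100)): balance=$1210.00 total_interest=$10.00
After 4 (month_end (apply 1% monthly interest)): balance=$1222.10 total_interest=$22.10
After 5 (deposit($100)): balance=$1322.10 total_interest=$22.10
After 6 (year_end (apply 8% annual interest)): balance=$1427.86 total_interest=$127.86
After 7 (year_end (apply 8% annual interest)): balance=$1542.08 total_interest=$242.08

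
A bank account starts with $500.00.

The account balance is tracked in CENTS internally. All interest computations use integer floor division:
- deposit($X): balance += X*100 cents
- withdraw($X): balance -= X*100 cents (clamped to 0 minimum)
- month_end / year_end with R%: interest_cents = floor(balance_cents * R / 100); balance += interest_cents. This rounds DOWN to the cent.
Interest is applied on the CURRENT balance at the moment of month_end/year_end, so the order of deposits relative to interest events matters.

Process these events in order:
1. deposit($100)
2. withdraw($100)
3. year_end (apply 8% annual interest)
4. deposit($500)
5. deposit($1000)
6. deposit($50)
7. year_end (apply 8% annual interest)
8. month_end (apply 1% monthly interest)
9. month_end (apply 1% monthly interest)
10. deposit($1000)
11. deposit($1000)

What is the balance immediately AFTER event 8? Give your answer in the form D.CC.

After 1 (deposit($100)): balance=$600.00 total_interest=$0.00
After 2 (withdraw($100)): balance=$500.00 total_interest=$0.00
After 3 (year_end (apply 8% annual interest)): balance=$540.00 total_interest=$40.00
After 4 (deposit($500)): balance=$1040.00 total_interest=$40.00
After 5 (deposit($1000)): balance=$2040.00 total_interest=$40.00
After 6 (deposit($50)): balance=$2090.00 total_interest=$40.00
After 7 (year_end (apply 8% annual interest)): balance=$2257.20 total_interest=$207.20
After 8 (month_end (apply 1% monthly interest)): balance=$2279.77 total_interest=$229.77

Answer: 2279.77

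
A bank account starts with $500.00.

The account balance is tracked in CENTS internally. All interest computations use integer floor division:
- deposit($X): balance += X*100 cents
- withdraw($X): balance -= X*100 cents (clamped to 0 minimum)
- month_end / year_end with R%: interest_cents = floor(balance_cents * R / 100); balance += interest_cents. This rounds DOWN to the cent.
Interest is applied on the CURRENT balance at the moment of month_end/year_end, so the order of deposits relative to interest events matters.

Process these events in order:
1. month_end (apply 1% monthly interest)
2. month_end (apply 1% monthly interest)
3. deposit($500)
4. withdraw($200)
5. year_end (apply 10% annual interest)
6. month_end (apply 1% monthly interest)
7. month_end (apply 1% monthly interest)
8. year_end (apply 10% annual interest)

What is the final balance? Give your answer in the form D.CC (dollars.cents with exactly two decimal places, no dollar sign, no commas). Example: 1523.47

Answer: 999.84

Derivation:
After 1 (month_end (apply 1% monthly interest)): balance=$505.00 total_interest=$5.00
After 2 (month_end (apply 1% monthly interest)): balance=$510.05 total_interest=$10.05
After 3 (deposit($500)): balance=$1010.05 total_interest=$10.05
After 4 (withdraw($200)): balance=$810.05 total_interest=$10.05
After 5 (year_end (apply 10% annual interest)): balance=$891.05 total_interest=$91.05
After 6 (month_end (apply 1% monthly interest)): balance=$899.96 total_interest=$99.96
After 7 (month_end (apply 1% monthly interest)): balance=$908.95 total_interest=$108.95
After 8 (year_end (apply 10% annual interest)): balance=$999.84 total_interest=$199.84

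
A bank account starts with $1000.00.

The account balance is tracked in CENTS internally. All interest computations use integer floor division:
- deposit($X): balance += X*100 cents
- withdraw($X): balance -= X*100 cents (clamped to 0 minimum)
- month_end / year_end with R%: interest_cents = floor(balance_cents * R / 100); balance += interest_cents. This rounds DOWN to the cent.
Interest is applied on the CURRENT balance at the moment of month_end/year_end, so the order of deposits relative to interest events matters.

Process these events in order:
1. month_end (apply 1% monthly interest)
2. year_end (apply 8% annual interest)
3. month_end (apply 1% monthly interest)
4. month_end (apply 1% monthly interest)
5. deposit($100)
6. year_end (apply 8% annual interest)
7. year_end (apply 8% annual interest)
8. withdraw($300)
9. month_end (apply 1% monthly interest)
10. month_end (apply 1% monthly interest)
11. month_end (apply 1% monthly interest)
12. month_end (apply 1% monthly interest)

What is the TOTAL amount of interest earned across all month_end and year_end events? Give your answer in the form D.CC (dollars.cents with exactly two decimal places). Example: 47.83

Answer: 359.72

Derivation:
After 1 (month_end (apply 1% monthly interest)): balance=$1010.00 total_interest=$10.00
After 2 (year_end (apply 8% annual interest)): balance=$1090.80 total_interest=$90.80
After 3 (month_end (apply 1% monthly interest)): balance=$1101.70 total_interest=$101.70
After 4 (month_end (apply 1% monthly interest)): balance=$1112.71 total_interest=$112.71
After 5 (deposit($100)): balance=$1212.71 total_interest=$112.71
After 6 (year_end (apply 8% annual interest)): balance=$1309.72 total_interest=$209.72
After 7 (year_end (apply 8% annual interest)): balance=$1414.49 total_interest=$314.49
After 8 (withdraw($300)): balance=$1114.49 total_interest=$314.49
After 9 (month_end (apply 1% monthly interest)): balance=$1125.63 total_interest=$325.63
After 10 (month_end (apply 1% monthly interest)): balance=$1136.88 total_interest=$336.88
After 11 (month_end (apply 1% monthly interest)): balance=$1148.24 total_interest=$348.24
After 12 (month_end (apply 1% monthly interest)): balance=$1159.72 total_interest=$359.72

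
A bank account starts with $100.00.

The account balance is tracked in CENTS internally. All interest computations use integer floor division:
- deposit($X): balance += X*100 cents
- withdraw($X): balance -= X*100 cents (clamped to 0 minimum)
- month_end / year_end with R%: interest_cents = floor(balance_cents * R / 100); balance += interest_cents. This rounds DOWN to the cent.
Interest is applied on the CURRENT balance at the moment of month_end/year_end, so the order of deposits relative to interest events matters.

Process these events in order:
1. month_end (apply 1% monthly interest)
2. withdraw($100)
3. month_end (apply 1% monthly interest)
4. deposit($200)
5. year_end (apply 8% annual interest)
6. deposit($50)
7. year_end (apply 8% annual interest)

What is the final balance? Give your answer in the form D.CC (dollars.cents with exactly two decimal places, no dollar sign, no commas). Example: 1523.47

Answer: 288.45

Derivation:
After 1 (month_end (apply 1% monthly interest)): balance=$101.00 total_interest=$1.00
After 2 (withdraw($100)): balance=$1.00 total_interest=$1.00
After 3 (month_end (apply 1% monthly interest)): balance=$1.01 total_interest=$1.01
After 4 (deposit($200)): balance=$201.01 total_interest=$1.01
After 5 (year_end (apply 8% annual interest)): balance=$217.09 total_interest=$17.09
After 6 (deposit($50)): balance=$267.09 total_interest=$17.09
After 7 (year_end (apply 8% annual interest)): balance=$288.45 total_interest=$38.45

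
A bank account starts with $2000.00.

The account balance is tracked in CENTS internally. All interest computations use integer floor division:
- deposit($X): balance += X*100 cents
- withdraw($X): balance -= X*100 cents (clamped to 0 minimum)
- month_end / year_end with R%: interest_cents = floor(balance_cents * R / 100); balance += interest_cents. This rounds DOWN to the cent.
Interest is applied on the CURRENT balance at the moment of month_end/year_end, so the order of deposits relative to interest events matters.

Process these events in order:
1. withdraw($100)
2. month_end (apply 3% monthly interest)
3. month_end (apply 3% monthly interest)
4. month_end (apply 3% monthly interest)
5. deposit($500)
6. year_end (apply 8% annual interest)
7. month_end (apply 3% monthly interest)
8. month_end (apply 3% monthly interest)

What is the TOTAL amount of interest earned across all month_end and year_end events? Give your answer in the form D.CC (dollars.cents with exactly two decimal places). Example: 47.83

Answer: 551.70

Derivation:
After 1 (withdraw($100)): balance=$1900.00 total_interest=$0.00
After 2 (month_end (apply 3% monthly interest)): balance=$1957.00 total_interest=$57.00
After 3 (month_end (apply 3% monthly interest)): balance=$2015.71 total_interest=$115.71
After 4 (month_end (apply 3% monthly interest)): balance=$2076.18 total_interest=$176.18
After 5 (deposit($500)): balance=$2576.18 total_interest=$176.18
After 6 (year_end (apply 8% annual interest)): balance=$2782.27 total_interest=$382.27
After 7 (month_end (apply 3% monthly interest)): balance=$2865.73 total_interest=$465.73
After 8 (month_end (apply 3% monthly interest)): balance=$2951.70 total_interest=$551.70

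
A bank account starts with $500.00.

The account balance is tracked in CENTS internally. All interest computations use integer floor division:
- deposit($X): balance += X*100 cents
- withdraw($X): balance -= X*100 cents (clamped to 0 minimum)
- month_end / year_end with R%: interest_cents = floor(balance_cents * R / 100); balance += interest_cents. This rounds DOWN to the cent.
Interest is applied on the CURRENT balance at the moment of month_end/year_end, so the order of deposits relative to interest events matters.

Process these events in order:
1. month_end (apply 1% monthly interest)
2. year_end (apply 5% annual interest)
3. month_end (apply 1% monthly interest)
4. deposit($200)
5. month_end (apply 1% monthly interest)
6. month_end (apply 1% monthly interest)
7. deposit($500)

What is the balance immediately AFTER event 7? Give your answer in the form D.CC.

After 1 (month_end (apply 1% monthly interest)): balance=$505.00 total_interest=$5.00
After 2 (year_end (apply 5% annual interest)): balance=$530.25 total_interest=$30.25
After 3 (month_end (apply 1% monthly interest)): balance=$535.55 total_interest=$35.55
After 4 (deposit($200)): balance=$735.55 total_interest=$35.55
After 5 (month_end (apply 1% monthly interest)): balance=$742.90 total_interest=$42.90
After 6 (month_end (apply 1% monthly interest)): balance=$750.32 total_interest=$50.32
After 7 (deposit($500)): balance=$1250.32 total_interest=$50.32

Answer: 1250.32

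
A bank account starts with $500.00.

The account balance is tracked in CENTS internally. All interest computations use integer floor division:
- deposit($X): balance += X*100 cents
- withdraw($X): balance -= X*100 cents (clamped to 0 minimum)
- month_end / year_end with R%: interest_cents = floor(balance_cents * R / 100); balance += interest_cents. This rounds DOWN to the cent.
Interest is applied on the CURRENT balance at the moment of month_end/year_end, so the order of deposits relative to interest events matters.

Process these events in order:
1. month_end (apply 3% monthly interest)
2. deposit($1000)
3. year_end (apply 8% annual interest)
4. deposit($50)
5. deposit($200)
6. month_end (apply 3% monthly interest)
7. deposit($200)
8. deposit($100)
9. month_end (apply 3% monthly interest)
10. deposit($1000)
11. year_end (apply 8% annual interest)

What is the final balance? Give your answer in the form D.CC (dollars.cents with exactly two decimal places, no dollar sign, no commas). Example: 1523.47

Answer: 3574.86

Derivation:
After 1 (month_end (apply 3% monthly interest)): balance=$515.00 total_interest=$15.00
After 2 (deposit($1000)): balance=$1515.00 total_interest=$15.00
After 3 (year_end (apply 8% annual interest)): balance=$1636.20 total_interest=$136.20
After 4 (deposit($50)): balance=$1686.20 total_interest=$136.20
After 5 (deposit($200)): balance=$1886.20 total_interest=$136.20
After 6 (month_end (apply 3% monthly interest)): balance=$1942.78 total_interest=$192.78
After 7 (deposit($200)): balance=$2142.78 total_interest=$192.78
After 8 (deposit($100)): balance=$2242.78 total_interest=$192.78
After 9 (month_end (apply 3% monthly interest)): balance=$2310.06 total_interest=$260.06
After 10 (deposit($1000)): balance=$3310.06 total_interest=$260.06
After 11 (year_end (apply 8% annual interest)): balance=$3574.86 total_interest=$524.86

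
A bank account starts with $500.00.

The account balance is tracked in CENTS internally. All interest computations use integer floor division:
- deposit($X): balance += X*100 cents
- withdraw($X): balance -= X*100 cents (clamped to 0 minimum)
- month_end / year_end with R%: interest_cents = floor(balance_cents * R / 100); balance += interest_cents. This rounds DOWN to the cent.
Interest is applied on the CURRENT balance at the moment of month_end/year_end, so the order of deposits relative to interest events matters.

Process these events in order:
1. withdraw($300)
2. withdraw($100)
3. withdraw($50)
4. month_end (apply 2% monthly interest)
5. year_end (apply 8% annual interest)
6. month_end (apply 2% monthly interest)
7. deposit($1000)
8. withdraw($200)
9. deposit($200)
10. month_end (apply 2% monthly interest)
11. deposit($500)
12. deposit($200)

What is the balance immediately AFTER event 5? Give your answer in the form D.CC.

After 1 (withdraw($300)): balance=$200.00 total_interest=$0.00
After 2 (withdraw($100)): balance=$100.00 total_interest=$0.00
After 3 (withdraw($50)): balance=$50.00 total_interest=$0.00
After 4 (month_end (apply 2% monthly interest)): balance=$51.00 total_interest=$1.00
After 5 (year_end (apply 8% annual interest)): balance=$55.08 total_interest=$5.08

Answer: 55.08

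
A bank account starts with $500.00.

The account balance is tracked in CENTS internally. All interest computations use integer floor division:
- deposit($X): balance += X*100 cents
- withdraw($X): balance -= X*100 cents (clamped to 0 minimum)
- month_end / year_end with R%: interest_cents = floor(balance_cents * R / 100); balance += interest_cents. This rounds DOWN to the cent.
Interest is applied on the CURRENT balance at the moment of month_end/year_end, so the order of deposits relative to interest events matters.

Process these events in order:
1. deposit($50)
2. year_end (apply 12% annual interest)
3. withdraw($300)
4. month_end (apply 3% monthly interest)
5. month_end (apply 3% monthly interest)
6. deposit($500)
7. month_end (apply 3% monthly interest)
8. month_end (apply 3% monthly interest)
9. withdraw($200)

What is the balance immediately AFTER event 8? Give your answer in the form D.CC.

After 1 (deposit($50)): balance=$550.00 total_interest=$0.00
After 2 (year_end (apply 12% annual interest)): balance=$616.00 total_interest=$66.00
After 3 (withdraw($300)): balance=$316.00 total_interest=$66.00
After 4 (month_end (apply 3% monthly interest)): balance=$325.48 total_interest=$75.48
After 5 (month_end (apply 3% monthly interest)): balance=$335.24 total_interest=$85.24
After 6 (deposit($500)): balance=$835.24 total_interest=$85.24
After 7 (month_end (apply 3% monthly interest)): balance=$860.29 total_interest=$110.29
After 8 (month_end (apply 3% monthly interest)): balance=$886.09 total_interest=$136.09

Answer: 886.09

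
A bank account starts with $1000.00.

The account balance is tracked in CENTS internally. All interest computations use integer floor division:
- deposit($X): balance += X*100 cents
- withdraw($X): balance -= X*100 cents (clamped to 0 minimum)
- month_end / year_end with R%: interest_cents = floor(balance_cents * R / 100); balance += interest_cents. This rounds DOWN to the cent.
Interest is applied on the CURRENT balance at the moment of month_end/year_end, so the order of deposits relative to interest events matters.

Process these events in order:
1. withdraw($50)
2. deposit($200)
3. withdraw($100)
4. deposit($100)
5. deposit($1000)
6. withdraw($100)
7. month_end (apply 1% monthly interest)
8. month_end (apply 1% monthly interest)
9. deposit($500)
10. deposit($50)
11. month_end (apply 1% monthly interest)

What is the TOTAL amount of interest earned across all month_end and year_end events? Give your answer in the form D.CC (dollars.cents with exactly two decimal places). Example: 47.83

Answer: 67.61

Derivation:
After 1 (withdraw($50)): balance=$950.00 total_interest=$0.00
After 2 (deposit($200)): balance=$1150.00 total_interest=$0.00
After 3 (withdraw($100)): balance=$1050.00 total_interest=$0.00
After 4 (deposit($100)): balance=$1150.00 total_interest=$0.00
After 5 (deposit($1000)): balance=$2150.00 total_interest=$0.00
After 6 (withdraw($100)): balance=$2050.00 total_interest=$0.00
After 7 (month_end (apply 1% monthly interest)): balance=$2070.50 total_interest=$20.50
After 8 (month_end (apply 1% monthly interest)): balance=$2091.20 total_interest=$41.20
After 9 (deposit($500)): balance=$2591.20 total_interest=$41.20
After 10 (deposit($50)): balance=$2641.20 total_interest=$41.20
After 11 (month_end (apply 1% monthly interest)): balance=$2667.61 total_interest=$67.61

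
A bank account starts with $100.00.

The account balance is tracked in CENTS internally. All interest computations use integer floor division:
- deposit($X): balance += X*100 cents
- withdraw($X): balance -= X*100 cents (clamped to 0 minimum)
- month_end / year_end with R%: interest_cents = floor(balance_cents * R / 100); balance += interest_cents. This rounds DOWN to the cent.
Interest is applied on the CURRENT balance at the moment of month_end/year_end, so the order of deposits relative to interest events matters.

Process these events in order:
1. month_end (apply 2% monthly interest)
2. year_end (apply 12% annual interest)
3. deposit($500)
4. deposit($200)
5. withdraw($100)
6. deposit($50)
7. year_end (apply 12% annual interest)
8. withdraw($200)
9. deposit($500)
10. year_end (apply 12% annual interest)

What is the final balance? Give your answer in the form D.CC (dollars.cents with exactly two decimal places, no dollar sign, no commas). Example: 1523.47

Answer: 1294.65

Derivation:
After 1 (month_end (apply 2% monthly interest)): balance=$102.00 total_interest=$2.00
After 2 (year_end (apply 12% annual interest)): balance=$114.24 total_interest=$14.24
After 3 (deposit($500)): balance=$614.24 total_interest=$14.24
After 4 (deposit($200)): balance=$814.24 total_interest=$14.24
After 5 (withdraw($100)): balance=$714.24 total_interest=$14.24
After 6 (deposit($50)): balance=$764.24 total_interest=$14.24
After 7 (year_end (apply 12% annual interest)): balance=$855.94 total_interest=$105.94
After 8 (withdraw($200)): balance=$655.94 total_interest=$105.94
After 9 (deposit($500)): balance=$1155.94 total_interest=$105.94
After 10 (year_end (apply 12% annual interest)): balance=$1294.65 total_interest=$244.65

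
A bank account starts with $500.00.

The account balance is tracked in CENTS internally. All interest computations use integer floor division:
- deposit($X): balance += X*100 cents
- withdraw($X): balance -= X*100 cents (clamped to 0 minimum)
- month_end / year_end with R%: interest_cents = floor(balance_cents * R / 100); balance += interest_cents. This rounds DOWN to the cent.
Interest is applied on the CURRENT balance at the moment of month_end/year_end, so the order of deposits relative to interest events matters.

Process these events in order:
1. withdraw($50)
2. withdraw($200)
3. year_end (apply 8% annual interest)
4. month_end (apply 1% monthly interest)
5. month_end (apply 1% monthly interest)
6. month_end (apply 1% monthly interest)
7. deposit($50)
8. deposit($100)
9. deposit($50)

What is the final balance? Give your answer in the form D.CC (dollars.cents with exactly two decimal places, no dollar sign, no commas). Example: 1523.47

After 1 (withdraw($50)): balance=$450.00 total_interest=$0.00
After 2 (withdraw($200)): balance=$250.00 total_interest=$0.00
After 3 (year_end (apply 8% annual interest)): balance=$270.00 total_interest=$20.00
After 4 (month_end (apply 1% monthly interest)): balance=$272.70 total_interest=$22.70
After 5 (month_end (apply 1% monthly interest)): balance=$275.42 total_interest=$25.42
After 6 (month_end (apply 1% monthly interest)): balance=$278.17 total_interest=$28.17
After 7 (deposit($50)): balance=$328.17 total_interest=$28.17
After 8 (deposit($100)): balance=$428.17 total_interest=$28.17
After 9 (deposit($50)): balance=$478.17 total_interest=$28.17

Answer: 478.17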